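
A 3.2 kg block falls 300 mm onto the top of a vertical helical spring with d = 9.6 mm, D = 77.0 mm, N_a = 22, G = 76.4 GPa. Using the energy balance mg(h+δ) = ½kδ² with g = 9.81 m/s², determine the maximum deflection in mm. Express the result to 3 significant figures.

k = Gd⁴/(8D³N_a) = (76.4×10³)(9.6⁴)/(8·77.0³·22) = 8.0759 N/mm
W = mg = 3.2 × 9.81 = 31.392 N
½kδ² − Wδ − Wh = 0 → δ = (W + √(W² + 2kWh))/k
δ = (31.392 + √(985.46 + 152112))/8.0759 = (31.392 + 391.28)/8.0759 = 52.337 mm

52.3 mm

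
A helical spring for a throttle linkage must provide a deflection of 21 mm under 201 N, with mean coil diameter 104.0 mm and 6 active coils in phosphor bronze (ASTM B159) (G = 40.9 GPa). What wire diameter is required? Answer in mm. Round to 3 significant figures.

10.6 mm

Required rate k = F/δ = 201/21 = 9.5714 N/mm
d = (8D³N_a·k / G)^(1/4) = (8·104.0³·6·9.5714 / (40.9×10³))^0.25
  = (12636)^0.25 = 10.6023 mm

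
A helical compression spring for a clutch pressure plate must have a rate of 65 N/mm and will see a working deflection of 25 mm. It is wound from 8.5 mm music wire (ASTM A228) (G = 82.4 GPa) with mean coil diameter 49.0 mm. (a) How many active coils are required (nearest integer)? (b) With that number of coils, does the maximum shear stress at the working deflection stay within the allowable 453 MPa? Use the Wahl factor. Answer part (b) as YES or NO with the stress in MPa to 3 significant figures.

(a) 7 coils; (b) YES, τ_max = 419 MPa

N_a = Gd⁴/(8D³k) = (82.4×10³)(8.5⁴)/(8·49.0³·65) = 7.031 → N_a = 7
Actual rate k = Gd⁴/(8D³·7) = 65.287 N/mm
Working load F = kδ = 65.287·25 = 1632.2 N
C = 49.0/8.5 = 5.7647; K_W = (4C−1)/(4C−4)+0.615/C = 1.2641
τ_max = K_W·8FD/(πd³) = 1.2641·331.62 = 419.2 MPa
τ_max ≤ 453 MPa → acceptable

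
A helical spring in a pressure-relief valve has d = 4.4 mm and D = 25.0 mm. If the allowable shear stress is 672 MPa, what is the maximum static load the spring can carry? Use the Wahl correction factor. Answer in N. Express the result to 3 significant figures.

C = D/d = 25.0/4.4 = 5.6818
K_W = (4C−1)/(4C−4) + 0.615/C = 21.727/18.727 + 0.1082 = 1.2684
τ_max = K·8FD/(πd³) → F_max = τ_allow·πd³/(8DK)
F_max = 672·π·4.4³/(8·25.0·1.2684) = 1.7984e+05/253.69 = 708.89 N

709 N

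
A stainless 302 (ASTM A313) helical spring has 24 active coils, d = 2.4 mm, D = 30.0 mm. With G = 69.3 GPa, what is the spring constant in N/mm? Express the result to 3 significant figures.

0.444 N/mm

k = Gd⁴/(8D³N_a) = (69.3×10³ × 2.4⁴) / (8 × 30.0³ × 24)
  = 2.29921e+06 / 5.184e+06 = 0.44352 N/mm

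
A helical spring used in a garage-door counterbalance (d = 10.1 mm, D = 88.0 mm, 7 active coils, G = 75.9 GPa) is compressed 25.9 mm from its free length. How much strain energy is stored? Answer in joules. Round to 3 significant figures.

k = Gd⁴/(8D³N_a) = (75.9×10³)(10.1⁴)/(8·88.0³·7) = 20.696 N/mm
U = ½kδ² = 0.5 × 20.696 × 25.9² = 6941.6 N·mm = 6.9416 J

6.94 J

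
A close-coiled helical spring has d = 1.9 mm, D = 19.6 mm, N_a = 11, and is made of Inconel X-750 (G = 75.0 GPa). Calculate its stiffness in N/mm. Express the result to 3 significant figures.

k = Gd⁴/(8D³N_a) = (75.0×10³ × 1.9⁴) / (8 × 19.6³ × 11)
  = 977407 / 662599 = 1.4751 N/mm

1.48 N/mm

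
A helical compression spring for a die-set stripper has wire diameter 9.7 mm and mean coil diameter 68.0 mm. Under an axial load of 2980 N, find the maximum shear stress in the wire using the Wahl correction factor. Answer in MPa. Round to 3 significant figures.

Spring index C = D/d = 68.0/9.7 = 7.0103
K_W = (4C−1)/(4C−4) + 0.615/C = 27.041/24.041 + 0.0877 = 1.2125
τ₀ = 8FD/(πd³) = 8·2980·68.0/(π·9.7³) = 1.62112e+06/2867.2 = 565.39 MPa
τ_max = K·τ₀ = 1.2125 × 565.39 = 685.55 MPa

686 MPa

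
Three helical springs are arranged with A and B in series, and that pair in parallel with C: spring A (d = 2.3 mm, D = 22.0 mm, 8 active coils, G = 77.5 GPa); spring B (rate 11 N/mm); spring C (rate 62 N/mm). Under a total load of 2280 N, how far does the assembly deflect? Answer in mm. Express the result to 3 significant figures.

35.4 mm

k_A = Gd⁴/(8D³N_a) = (77.5×10³)(2.3⁴)/(8·22.0³·8) = 3.1825 N/mm
Springs A,B series: k_AB = 1/(1/3.1825+1/11) = 2.4683 N/mm; parallel with C: k_eq = 2.4683+62 = 64.468 N/mm
δ = F/k_eq = 2280/64.468 = 35.366 mm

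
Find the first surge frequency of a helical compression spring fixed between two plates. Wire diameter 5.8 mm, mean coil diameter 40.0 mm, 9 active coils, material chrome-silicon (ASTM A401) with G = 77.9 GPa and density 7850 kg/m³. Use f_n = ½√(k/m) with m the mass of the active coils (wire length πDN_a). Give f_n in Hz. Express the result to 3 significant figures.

143 Hz

k = Gd⁴/(8D³N_a) = (77.9×10³)(5.8⁴)/(8·40.0³·9) = 19.131 N/mm = 19131 N/m
Wire length L = πDN_a = π·40.0·9 = 1131 mm
m = ρ·(πd²/4)·L = 7850 × 26.421×10⁻⁶ m² × 1.131 m = 0.23457 kg
f_n = ½√(k/m) = 0.5·√(19131/0.23457) = 0.5·√(81558) = 142.79 Hz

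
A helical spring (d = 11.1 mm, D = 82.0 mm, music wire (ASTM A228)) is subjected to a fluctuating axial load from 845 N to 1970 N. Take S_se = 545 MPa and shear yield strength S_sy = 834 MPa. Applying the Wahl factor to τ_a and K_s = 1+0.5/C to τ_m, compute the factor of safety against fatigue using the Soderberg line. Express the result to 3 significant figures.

C = D/d = 82.0/11.1 = 7.3874; K_W = (4C−1)/(4C−4)+0.615/C = 1.2007; K_s = 1+0.5/C = 1.0677
F_a = (F_max−F_min)/2 = 562.5 N; F_m = (F_max+F_min)/2 = 1407.5 N
τ_a = K_W·8F_aD/(πd³) = 1.2007 × 85.883 = 103.12 MPa
τ_m = K_s·8F_mD/(πd³) = 1.0677 × 214.9 = 229.44 MPa
Soderberg: 1/n_f = τ_a/S_se + τ_m/S_sy = 103.12/545 + 229.44/834 = 0.18921 + 0.27511 = 0.46432
n_f = 1/0.46432 = 2.154

2.15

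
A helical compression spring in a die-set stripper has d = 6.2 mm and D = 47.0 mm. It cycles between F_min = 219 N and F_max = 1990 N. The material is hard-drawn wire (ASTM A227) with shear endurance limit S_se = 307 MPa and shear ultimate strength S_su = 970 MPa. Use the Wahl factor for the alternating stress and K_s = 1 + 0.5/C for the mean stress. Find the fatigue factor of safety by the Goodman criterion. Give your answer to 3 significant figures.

C = D/d = 47.0/6.2 = 7.5806; K_W = (4C−1)/(4C−4)+0.615/C = 1.1951; K_s = 1+0.5/C = 1.0660
F_a = (F_max−F_min)/2 = 885.5 N; F_m = (F_max+F_min)/2 = 1104.5 N
τ_a = K_W·8F_aD/(πd³) = 1.1951 × 444.68 = 531.44 MPa
τ_m = K_s·8F_mD/(πd³) = 1.0660 × 554.66 = 591.25 MPa
Goodman: 1/n_f = τ_a/S_se + τ_m/S_su = 531.44/307 + 591.25/970 = 1.73108 + 0.60953 = 2.3406
n_f = 1/2.3406 = 0.4272

0.427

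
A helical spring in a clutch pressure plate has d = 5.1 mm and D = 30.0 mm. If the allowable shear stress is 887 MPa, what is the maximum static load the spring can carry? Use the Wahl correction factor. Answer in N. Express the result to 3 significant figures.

C = D/d = 30.0/5.1 = 5.8824
K_W = (4C−1)/(4C−4) + 0.615/C = 22.529/19.529 + 0.1045 = 1.2582
τ_max = K·8FD/(πd³) → F_max = τ_allow·πd³/(8DK)
F_max = 887·π·5.1³/(8·30.0·1.2582) = 3.6964e+05/301.96 = 1224.2 N

1220 N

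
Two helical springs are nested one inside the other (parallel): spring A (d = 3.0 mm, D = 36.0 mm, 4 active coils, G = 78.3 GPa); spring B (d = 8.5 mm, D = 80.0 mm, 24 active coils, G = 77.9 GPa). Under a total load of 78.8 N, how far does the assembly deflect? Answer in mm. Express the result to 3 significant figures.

k_A = Gd⁴/(8D³N_a) = (78.3×10³)(3.0⁴)/(8·36.0³·4) = 4.248 N/mm
k_B = Gd⁴/(8D³N_a) = (77.9×10³)(8.5⁴)/(8·80.0³·24) = 4.1366 N/mm
Parallel: k_eq = 4.248 + 4.1366 = 8.3846 N/mm
δ = F/k_eq = 78.8/8.3846 = 9.3981 mm

9.40 mm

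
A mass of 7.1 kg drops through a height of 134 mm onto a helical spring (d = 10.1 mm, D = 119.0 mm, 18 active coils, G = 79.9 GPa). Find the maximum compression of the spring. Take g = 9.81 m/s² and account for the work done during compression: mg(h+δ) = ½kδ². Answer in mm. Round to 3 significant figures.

k = Gd⁴/(8D³N_a) = (79.9×10³)(10.1⁴)/(8·119.0³·18) = 3.4263 N/mm
W = mg = 7.1 × 9.81 = 69.651 N
½kδ² − Wδ − Wh = 0 → δ = (W + √(W² + 2kWh))/k
δ = (69.651 + √(4851.3 + 63957.4))/3.4263 = (69.651 + 262.31)/3.4263 = 96.887 mm

96.9 mm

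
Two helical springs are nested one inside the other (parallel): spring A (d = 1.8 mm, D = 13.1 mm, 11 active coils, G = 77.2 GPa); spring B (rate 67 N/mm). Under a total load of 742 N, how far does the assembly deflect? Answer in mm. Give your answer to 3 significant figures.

10.4 mm

k_A = Gd⁴/(8D³N_a) = (77.2×10³)(1.8⁴)/(8·13.1³·11) = 4.0965 N/mm
Parallel: k_eq = 4.0965 + 67 = 71.096 N/mm
δ = F/k_eq = 742/71.096 = 10.437 mm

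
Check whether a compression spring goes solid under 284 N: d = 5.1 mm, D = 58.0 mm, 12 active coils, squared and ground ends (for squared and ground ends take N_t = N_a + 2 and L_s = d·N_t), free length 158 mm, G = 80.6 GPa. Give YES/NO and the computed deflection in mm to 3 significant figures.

k = Gd⁴/(8D³N_a) = (80.6×10³)(5.1⁴)/(8·58.0³·12) = 2.9111 N/mm
N_t = 14; L_s = 5.1·14 = 71.4 mm; δ_solid = L₀ − L_s = 158 − 71.4 = 86.6 mm
δ = F/k = 284/2.9111 = 97.557 mm
δ ≥ δ_solid → spring goes solid

YES, δ = 97.6 mm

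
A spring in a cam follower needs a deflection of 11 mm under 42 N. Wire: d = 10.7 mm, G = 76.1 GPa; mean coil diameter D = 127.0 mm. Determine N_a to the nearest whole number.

16

Required rate k = F/δ = 42/11 = 3.8182 N/mm
N_a = Gd⁴/(8D³k) = (76.1×10³ × 10.7⁴)/(8 × 127.0³ × 3.8182)
    = 9.97516e+08 / 6.25688e+07 = 15.94 → 16 coils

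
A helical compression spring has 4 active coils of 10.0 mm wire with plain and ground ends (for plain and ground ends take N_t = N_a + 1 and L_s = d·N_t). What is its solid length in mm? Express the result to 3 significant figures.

plain and ground ends: N_t = N_a + 1 = 4 + 1 = 5
L_s = d·N_t = 10.0 × 5 = 50 mm

50.0 mm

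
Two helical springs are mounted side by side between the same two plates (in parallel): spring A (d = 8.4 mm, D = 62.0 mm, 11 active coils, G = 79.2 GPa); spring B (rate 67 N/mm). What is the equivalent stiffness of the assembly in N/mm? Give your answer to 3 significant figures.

85.8 N/mm

k_A = Gd⁴/(8D³N_a) = (79.2×10³)(8.4⁴)/(8·62.0³·11) = 18.801 N/mm
Parallel: k_eq = 18.801 + 67 = 85.801 N/mm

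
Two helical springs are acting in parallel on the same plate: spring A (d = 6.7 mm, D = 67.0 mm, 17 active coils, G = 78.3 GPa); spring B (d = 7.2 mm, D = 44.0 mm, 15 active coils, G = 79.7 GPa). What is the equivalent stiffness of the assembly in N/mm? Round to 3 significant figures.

k_A = Gd⁴/(8D³N_a) = (78.3×10³)(6.7⁴)/(8·67.0³·17) = 3.8574 N/mm
k_B = Gd⁴/(8D³N_a) = (79.7×10³)(7.2⁴)/(8·44.0³·15) = 20.953 N/mm
Parallel: k_eq = 3.8574 + 20.953 = 24.811 N/mm

24.8 N/mm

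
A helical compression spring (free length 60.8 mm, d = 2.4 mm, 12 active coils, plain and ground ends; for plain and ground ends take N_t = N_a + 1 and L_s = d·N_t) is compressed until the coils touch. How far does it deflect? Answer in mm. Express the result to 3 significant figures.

29.6 mm

N_t = 13; L_s = 2.4·13 = 31.2 mm
δ_solid = L₀ − L_s = 60.8 − 31.2 = 29.6 mm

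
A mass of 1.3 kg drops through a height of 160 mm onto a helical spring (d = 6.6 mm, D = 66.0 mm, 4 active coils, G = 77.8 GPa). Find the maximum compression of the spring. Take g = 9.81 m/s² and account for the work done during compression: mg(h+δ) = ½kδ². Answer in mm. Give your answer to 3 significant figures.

16.8 mm

k = Gd⁴/(8D³N_a) = (77.8×10³)(6.6⁴)/(8·66.0³·4) = 16.046 N/mm
W = mg = 1.3 × 9.81 = 12.753 N
½kδ² − Wδ − Wh = 0 → δ = (W + √(W² + 2kWh))/k
δ = (12.753 + √(162.64 + 65484.1))/16.046 = (12.753 + 256.22)/16.046 = 16.762 mm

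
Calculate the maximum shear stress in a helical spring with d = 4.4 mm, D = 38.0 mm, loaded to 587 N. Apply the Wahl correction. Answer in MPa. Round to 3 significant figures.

780 MPa

Spring index C = D/d = 38.0/4.4 = 8.6364
K_W = (4C−1)/(4C−4) + 0.615/C = 33.545/30.545 + 0.0712 = 1.1694
τ₀ = 8FD/(πd³) = 8·587·38.0/(π·4.4³) = 178448/267.61 = 666.81 MPa
τ_max = K·τ₀ = 1.1694 × 666.81 = 779.79 MPa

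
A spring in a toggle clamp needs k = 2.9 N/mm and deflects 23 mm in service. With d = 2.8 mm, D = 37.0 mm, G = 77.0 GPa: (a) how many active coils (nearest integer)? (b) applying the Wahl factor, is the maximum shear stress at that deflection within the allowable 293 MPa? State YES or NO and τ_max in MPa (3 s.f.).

N_a = Gd⁴/(8D³k) = (77.0×10³)(2.8⁴)/(8·37.0³·2.9) = 4.027 → N_a = 4
Actual rate k = Gd⁴/(8D³·4) = 2.9199 N/mm
Working load F = kδ = 2.9199·23 = 67.158 N
C = 37.0/2.8 = 13.2143; K_W = (4C−1)/(4C−4)+0.615/C = 1.1079
τ_max = K_W·8FD/(πd³) = 1.1079·288.25 = 319.36 MPa
τ_max > 293 MPa → exceeds allowable

(a) 4 coils; (b) NO, τ_max = 319 MPa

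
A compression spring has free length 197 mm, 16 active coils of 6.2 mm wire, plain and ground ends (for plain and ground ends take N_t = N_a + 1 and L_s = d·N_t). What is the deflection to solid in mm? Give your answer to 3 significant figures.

N_t = 17; L_s = 6.2·17 = 105.4 mm
δ_solid = L₀ − L_s = 197 − 105.4 = 91.6 mm

91.6 mm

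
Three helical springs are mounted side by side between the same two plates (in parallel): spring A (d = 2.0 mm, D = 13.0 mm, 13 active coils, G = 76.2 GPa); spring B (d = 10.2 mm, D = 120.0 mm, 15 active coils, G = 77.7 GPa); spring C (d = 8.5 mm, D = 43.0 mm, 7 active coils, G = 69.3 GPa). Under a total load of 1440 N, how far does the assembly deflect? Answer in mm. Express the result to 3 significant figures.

k_A = Gd⁴/(8D³N_a) = (76.2×10³)(2.0⁴)/(8·13.0³·13) = 5.3359 N/mm
k_B = Gd⁴/(8D³N_a) = (77.7×10³)(10.2⁴)/(8·120.0³·15) = 4.056 N/mm
k_C = Gd⁴/(8D³N_a) = (69.3×10³)(8.5⁴)/(8·43.0³·7) = 81.249 N/mm
Parallel: k_eq = 5.3359 + 4.056 + 81.249 = 90.64 N/mm
δ = F/k_eq = 1440/90.64 = 15.887 mm

15.9 mm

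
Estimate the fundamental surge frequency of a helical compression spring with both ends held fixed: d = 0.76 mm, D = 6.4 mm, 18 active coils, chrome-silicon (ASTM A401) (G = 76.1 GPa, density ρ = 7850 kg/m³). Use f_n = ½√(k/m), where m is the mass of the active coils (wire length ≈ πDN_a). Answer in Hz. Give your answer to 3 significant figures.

361 Hz

k = Gd⁴/(8D³N_a) = (76.1×10³)(0.76⁴)/(8·6.4³·18) = 0.67257 N/mm = 672.57 N/m
Wire length L = πDN_a = π·6.4·18 = 361.91 mm
m = ρ·(πd²/4)·L = 7850 × 0.45365×10⁻⁶ m² × 0.36191 m = 0.0012888 kg
f_n = ½√(k/m) = 0.5·√(672.57/0.0012888) = 0.5·√(5.2185e+05) = 361.2 Hz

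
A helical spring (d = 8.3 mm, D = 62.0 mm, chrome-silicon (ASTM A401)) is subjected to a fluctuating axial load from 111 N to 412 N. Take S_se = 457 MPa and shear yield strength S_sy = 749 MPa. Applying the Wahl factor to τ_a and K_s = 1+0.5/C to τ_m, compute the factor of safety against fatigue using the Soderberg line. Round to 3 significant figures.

4.72

C = D/d = 62.0/8.3 = 7.4699; K_W = (4C−1)/(4C−4)+0.615/C = 1.1983; K_s = 1+0.5/C = 1.0669
F_a = (F_max−F_min)/2 = 150.5 N; F_m = (F_max+F_min)/2 = 261.5 N
τ_a = K_W·8F_aD/(πd³) = 1.1983 × 41.556 = 49.795 MPa
τ_m = K_s·8F_mD/(πd³) = 1.0669 × 72.205 = 77.038 MPa
Soderberg: 1/n_f = τ_a/S_se + τ_m/S_sy = 49.795/457 + 77.038/749 = 0.10896 + 0.10286 = 0.21181
n_f = 1/0.21181 = 4.721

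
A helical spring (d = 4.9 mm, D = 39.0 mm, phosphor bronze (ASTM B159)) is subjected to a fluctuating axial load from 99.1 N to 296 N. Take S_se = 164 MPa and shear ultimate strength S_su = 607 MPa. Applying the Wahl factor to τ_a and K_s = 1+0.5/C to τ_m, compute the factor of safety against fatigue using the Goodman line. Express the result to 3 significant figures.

C = D/d = 39.0/4.9 = 7.9592; K_W = (4C−1)/(4C−4)+0.615/C = 1.1850; K_s = 1+0.5/C = 1.0628
F_a = (F_max−F_min)/2 = 98.45 N; F_m = (F_max+F_min)/2 = 197.55 N
τ_a = K_W·8F_aD/(πd³) = 1.1850 × 83.106 = 98.484 MPa
τ_m = K_s·8F_mD/(πd³) = 1.0628 × 166.76 = 177.24 MPa
Goodman: 1/n_f = τ_a/S_se + τ_m/S_su = 98.484/164 + 177.24/607 = 0.60051 + 0.29199 = 0.8925
n_f = 1/0.8925 = 1.12

1.12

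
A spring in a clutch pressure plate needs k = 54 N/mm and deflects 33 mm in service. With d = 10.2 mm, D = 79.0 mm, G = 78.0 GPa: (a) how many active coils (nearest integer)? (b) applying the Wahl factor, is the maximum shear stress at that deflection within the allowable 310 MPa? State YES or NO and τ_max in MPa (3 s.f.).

(a) 4 coils; (b) NO, τ_max = 399 MPa

N_a = Gd⁴/(8D³k) = (78.0×10³)(10.2⁴)/(8·79.0³·54) = 3.964 → N_a = 4
Actual rate k = Gd⁴/(8D³·4) = 53.514 N/mm
Working load F = kδ = 53.514·33 = 1765.9 N
C = 79.0/10.2 = 7.7451; K_W = (4C−1)/(4C−4)+0.615/C = 1.1906
τ_max = K_W·8FD/(πd³) = 1.1906·334.77 = 398.57 MPa
τ_max > 310 MPa → exceeds allowable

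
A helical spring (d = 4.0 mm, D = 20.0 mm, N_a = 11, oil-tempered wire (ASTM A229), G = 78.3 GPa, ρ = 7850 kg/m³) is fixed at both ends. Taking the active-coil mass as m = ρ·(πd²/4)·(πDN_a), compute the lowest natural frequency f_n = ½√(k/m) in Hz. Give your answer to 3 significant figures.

k = Gd⁴/(8D³N_a) = (78.3×10³)(4.0⁴)/(8·20.0³·11) = 28.473 N/mm = 28473 N/m
Wire length L = πDN_a = π·20.0·11 = 691.15 mm
m = ρ·(πd²/4)·L = 7850 × 12.566×10⁻⁶ m² × 0.69115 m = 0.068179 kg
f_n = ½√(k/m) = 0.5·√(28473/0.068179) = 0.5·√(4.1762e+05) = 323.12 Hz

323 Hz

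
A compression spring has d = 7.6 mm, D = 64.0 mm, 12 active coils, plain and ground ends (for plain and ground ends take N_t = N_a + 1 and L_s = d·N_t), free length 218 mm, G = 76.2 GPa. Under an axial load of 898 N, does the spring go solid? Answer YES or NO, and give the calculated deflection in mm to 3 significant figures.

k = Gd⁴/(8D³N_a) = (76.2×10³)(7.6⁴)/(8·64.0³·12) = 10.102 N/mm
N_t = 13; L_s = 7.6·13 = 98.8 mm; δ_solid = L₀ − L_s = 218 − 98.8 = 119.2 mm
δ = F/k = 898/10.102 = 88.895 mm
δ < δ_solid → spring does not go solid

NO, δ = 88.9 mm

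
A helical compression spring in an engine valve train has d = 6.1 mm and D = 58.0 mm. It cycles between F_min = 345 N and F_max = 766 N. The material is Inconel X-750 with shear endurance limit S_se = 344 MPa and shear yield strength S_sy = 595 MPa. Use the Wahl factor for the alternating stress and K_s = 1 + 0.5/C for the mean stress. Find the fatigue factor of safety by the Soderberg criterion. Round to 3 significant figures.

C = D/d = 58.0/6.1 = 9.5082; K_W = (4C−1)/(4C−4)+0.615/C = 1.1528; K_s = 1+0.5/C = 1.0526
F_a = (F_max−F_min)/2 = 210.5 N; F_m = (F_max+F_min)/2 = 555.5 N
τ_a = K_W·8F_aD/(πd³) = 1.1528 × 136.97 = 157.91 MPa
τ_m = K_s·8F_mD/(πd³) = 1.0526 × 361.46 = 380.47 MPa
Soderberg: 1/n_f = τ_a/S_se + τ_m/S_sy = 157.91/344 + 380.47/595 = 0.45903 + 0.63945 = 1.0985
n_f = 1/1.0985 = 0.9104

0.910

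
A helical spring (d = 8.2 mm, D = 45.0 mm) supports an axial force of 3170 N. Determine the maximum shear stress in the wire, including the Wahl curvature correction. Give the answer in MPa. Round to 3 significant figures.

843 MPa

Spring index C = D/d = 45.0/8.2 = 5.4878
K_W = (4C−1)/(4C−4) + 0.615/C = 20.951/17.951 + 0.1121 = 1.2792
τ₀ = 8FD/(πd³) = 8·3170·45.0/(π·8.2³) = 1.1412e+06/1732.2 = 658.83 MPa
τ_max = K·τ₀ = 1.2792 × 658.83 = 842.76 MPa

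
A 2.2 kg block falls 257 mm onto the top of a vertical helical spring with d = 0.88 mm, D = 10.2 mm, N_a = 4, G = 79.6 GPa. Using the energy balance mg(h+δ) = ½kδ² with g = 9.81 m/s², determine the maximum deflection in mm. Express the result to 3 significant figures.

k = Gd⁴/(8D³N_a) = (79.6×10³)(0.88⁴)/(8·10.2³·4) = 1.4057 N/mm
W = mg = 2.2 × 9.81 = 21.582 N
½kδ² − Wδ − Wh = 0 → δ = (W + √(W² + 2kWh))/k
δ = (21.582 + √(465.78 + 15593.7))/1.4057 = (21.582 + 126.73)/1.4057 = 105.5 mm

106 mm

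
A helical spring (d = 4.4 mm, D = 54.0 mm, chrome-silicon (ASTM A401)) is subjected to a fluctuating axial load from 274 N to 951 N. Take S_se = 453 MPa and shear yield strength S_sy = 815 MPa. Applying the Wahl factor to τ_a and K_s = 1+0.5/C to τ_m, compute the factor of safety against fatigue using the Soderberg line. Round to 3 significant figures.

C = D/d = 54.0/4.4 = 12.2727; K_W = (4C−1)/(4C−4)+0.615/C = 1.1166; K_s = 1+0.5/C = 1.0407
F_a = (F_max−F_min)/2 = 338.5 N; F_m = (F_max+F_min)/2 = 612.5 N
τ_a = K_W·8F_aD/(πd³) = 1.1166 × 546.43 = 610.17 MPa
τ_m = K_s·8F_mD/(πd³) = 1.0407 × 988.74 = 1029 MPa
Soderberg: 1/n_f = τ_a/S_se + τ_m/S_sy = 610.17/453 + 1029/815 = 1.34695 + 1.26260 = 2.6096
n_f = 1/2.6096 = 0.3832

0.383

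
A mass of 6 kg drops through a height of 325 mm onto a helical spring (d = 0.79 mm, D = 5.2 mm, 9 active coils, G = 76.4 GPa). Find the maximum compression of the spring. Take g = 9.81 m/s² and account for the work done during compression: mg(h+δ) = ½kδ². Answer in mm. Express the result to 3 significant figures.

k = Gd⁴/(8D³N_a) = (76.4×10³)(0.79⁴)/(8·5.2³·9) = 2.9394 N/mm
W = mg = 6 × 9.81 = 58.86 N
½kδ² − Wδ − Wh = 0 → δ = (W + √(W² + 2kWh))/k
δ = (58.86 + √(3464.5 + 112459))/2.9394 = (58.86 + 340.47)/2.9394 = 135.86 mm

136 mm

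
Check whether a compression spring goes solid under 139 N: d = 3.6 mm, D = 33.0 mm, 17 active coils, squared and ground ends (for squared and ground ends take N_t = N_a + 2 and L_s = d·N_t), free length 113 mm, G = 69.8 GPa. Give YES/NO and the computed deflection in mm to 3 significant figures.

YES, δ = 57.9 mm

k = Gd⁴/(8D³N_a) = (69.8×10³)(3.6⁴)/(8·33.0³·17) = 2.3987 N/mm
N_t = 19; L_s = 3.6·19 = 68.4 mm; δ_solid = L₀ − L_s = 113 − 68.4 = 44.6 mm
δ = F/k = 139/2.3987 = 57.947 mm
δ ≥ δ_solid → spring goes solid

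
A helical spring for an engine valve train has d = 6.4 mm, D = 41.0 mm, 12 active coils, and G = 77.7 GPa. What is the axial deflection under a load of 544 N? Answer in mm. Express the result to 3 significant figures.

k = Gd⁴/(8D³N_a) = (77.7×10³)(6.4⁴)/(8·41.0³·12) = 19.702 N/mm
δ = F/k = 544 / 19.702 = 27.611 mm

27.6 mm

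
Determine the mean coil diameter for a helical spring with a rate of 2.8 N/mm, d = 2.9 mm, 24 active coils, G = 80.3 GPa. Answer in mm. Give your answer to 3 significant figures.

D = (Gd⁴/(8N_a·k))^(1/3) = (80.3×10³·2.9⁴/(8·24·2.8))^(1/3)
  = (10564.5)^(1/3) = 21.9423 mm

21.9 mm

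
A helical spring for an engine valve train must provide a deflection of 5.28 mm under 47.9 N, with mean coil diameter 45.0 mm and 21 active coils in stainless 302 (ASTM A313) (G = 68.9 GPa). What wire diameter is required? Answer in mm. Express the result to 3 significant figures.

Required rate k = F/δ = 47.9/5.28 = 9.072 N/mm
d = (8D³N_a·k / G)^(1/4) = (8·45.0³·21·9.072 / (68.9×10³))^0.25
  = (2015.7)^0.25 = 6.7005 mm

6.70 mm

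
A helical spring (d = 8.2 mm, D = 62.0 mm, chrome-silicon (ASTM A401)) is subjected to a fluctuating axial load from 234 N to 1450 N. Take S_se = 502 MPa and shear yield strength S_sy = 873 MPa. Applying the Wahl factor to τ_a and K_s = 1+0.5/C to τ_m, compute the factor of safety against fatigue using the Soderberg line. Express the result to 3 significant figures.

C = D/d = 62.0/8.2 = 7.5610; K_W = (4C−1)/(4C−4)+0.615/C = 1.1957; K_s = 1+0.5/C = 1.0661
F_a = (F_max−F_min)/2 = 608 N; F_m = (F_max+F_min)/2 = 842 N
τ_a = K_W·8F_aD/(πd³) = 1.1957 × 174.1 = 208.16 MPa
τ_m = K_s·8F_mD/(πd³) = 1.0661 × 241.1 = 257.05 MPa
Soderberg: 1/n_f = τ_a/S_se + τ_m/S_sy = 208.16/502 + 257.05/873 = 0.41466 + 0.29444 = 0.7091
n_f = 1/0.7091 = 1.41

1.41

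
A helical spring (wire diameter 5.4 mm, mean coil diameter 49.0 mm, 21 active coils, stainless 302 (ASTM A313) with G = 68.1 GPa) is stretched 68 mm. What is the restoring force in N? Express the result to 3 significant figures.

199 N

k = Gd⁴/(8D³N_a) = (68.1×10³)(5.4⁴)/(8·49.0³·21) = 2.9297 N/mm
F = k·δ = 2.9297 × 68 = 199.22 N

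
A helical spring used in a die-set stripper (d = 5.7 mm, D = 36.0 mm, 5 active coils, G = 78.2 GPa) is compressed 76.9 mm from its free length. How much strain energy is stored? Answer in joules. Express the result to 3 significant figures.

k = Gd⁴/(8D³N_a) = (78.2×10³)(5.7⁴)/(8·36.0³·5) = 44.232 N/mm
U = ½kδ² = 0.5 × 44.232 × 76.9² = 1.3079e+05 N·mm = 130.79 J

131 J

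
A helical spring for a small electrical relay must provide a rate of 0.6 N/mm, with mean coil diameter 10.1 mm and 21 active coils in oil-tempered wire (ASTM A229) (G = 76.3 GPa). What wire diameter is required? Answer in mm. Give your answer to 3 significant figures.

1.08 mm

d = (8D³N_a·k / G)^(1/4) = (8·10.1³·21·0.6 / (76.3×10³))^0.25
  = (1.3611)^0.25 = 1.0801 mm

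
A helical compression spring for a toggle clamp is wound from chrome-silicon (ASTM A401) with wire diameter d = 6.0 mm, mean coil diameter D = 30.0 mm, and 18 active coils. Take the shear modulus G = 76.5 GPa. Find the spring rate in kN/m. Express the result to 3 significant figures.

k = Gd⁴/(8D³N_a) = (76.5×10³ × 6.0⁴) / (8 × 30.0³ × 18)
  = 9.9144e+07 / 3.888e+06 = 25.5 N/mm

25.5 kN/m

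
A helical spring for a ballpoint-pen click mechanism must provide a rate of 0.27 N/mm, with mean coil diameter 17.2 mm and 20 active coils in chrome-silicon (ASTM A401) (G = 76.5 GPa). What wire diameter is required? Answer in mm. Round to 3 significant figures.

d = (8D³N_a·k / G)^(1/4) = (8·17.2³·20·0.27 / (76.5×10³))^0.25
  = (2.8735)^0.25 = 1.3020 mm

1.30 mm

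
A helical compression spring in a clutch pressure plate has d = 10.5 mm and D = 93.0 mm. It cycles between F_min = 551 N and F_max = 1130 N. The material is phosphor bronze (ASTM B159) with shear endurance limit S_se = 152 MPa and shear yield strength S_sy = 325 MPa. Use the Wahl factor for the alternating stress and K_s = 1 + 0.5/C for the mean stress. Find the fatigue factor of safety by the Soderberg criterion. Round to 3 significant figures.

C = D/d = 93.0/10.5 = 8.8571; K_W = (4C−1)/(4C−4)+0.615/C = 1.1649; K_s = 1+0.5/C = 1.0565
F_a = (F_max−F_min)/2 = 289.5 N; F_m = (F_max+F_min)/2 = 840.5 N
τ_a = K_W·8F_aD/(πd³) = 1.1649 × 59.225 = 68.99 MPa
τ_m = K_s·8F_mD/(πd³) = 1.0565 × 171.95 = 181.65 MPa
Soderberg: 1/n_f = τ_a/S_se + τ_m/S_sy = 68.99/152 + 181.65/325 = 0.45388 + 0.55893 = 1.0128
n_f = 1/1.0128 = 0.9873

0.987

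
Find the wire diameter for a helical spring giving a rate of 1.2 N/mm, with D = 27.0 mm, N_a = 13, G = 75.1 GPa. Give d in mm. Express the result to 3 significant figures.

2.39 mm

d = (8D³N_a·k / G)^(1/4) = (8·27.0³·13·1.2 / (75.1×10³))^0.25
  = (32.709)^0.25 = 2.3915 mm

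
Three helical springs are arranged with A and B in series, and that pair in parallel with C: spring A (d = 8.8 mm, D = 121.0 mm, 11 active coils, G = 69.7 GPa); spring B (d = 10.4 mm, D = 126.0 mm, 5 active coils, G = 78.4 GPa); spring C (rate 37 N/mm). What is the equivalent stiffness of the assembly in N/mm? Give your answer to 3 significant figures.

k_A = Gd⁴/(8D³N_a) = (69.7×10³)(8.8⁴)/(8·121.0³·11) = 2.6812 N/mm
k_B = Gd⁴/(8D³N_a) = (78.4×10³)(10.4⁴)/(8·126.0³·5) = 11.462 N/mm
Springs A,B series: k_AB = 1/(1/2.6812+1/11.462) = 2.1729 N/mm; parallel with C: k_eq = 2.1729+37 = 39.173 N/mm

39.2 N/mm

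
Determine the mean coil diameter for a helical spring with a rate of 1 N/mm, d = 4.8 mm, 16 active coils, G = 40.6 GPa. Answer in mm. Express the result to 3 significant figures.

D = (Gd⁴/(8N_a·k))^(1/3) = (40.6×10³·4.8⁴/(8·16·1))^(1/3)
  = (168376)^(1/3) = 55.2197 mm

55.2 mm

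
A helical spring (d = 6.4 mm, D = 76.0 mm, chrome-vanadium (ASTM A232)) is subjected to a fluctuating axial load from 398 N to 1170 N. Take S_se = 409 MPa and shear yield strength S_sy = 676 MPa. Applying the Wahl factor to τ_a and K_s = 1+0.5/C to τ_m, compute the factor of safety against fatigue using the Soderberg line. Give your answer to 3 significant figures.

0.598

C = D/d = 76.0/6.4 = 11.8750; K_W = (4C−1)/(4C−4)+0.615/C = 1.1208; K_s = 1+0.5/C = 1.0421
F_a = (F_max−F_min)/2 = 386 N; F_m = (F_max+F_min)/2 = 784 N
τ_a = K_W·8F_aD/(πd³) = 1.1208 × 284.97 = 319.38 MPa
τ_m = K_s·8F_mD/(πd³) = 1.0421 × 578.8 = 603.17 MPa
Soderberg: 1/n_f = τ_a/S_se + τ_m/S_sy = 319.38/409 + 603.17/676 = 0.78089 + 0.89227 = 1.6732
n_f = 1/1.6732 = 0.5977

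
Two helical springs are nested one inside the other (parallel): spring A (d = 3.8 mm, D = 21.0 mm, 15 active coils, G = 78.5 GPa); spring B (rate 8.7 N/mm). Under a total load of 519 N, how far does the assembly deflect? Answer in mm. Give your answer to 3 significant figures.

k_A = Gd⁴/(8D³N_a) = (78.5×10³)(3.8⁴)/(8·21.0³·15) = 14.729 N/mm
Parallel: k_eq = 14.729 + 8.7 = 23.429 N/mm
δ = F/k_eq = 519/23.429 = 22.152 mm

22.2 mm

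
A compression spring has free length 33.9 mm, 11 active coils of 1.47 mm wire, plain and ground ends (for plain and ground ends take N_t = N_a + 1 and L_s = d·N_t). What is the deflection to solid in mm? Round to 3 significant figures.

N_t = 12; L_s = 1.47·12 = 17.64 mm
δ_solid = L₀ − L_s = 33.9 − 17.64 = 16.26 mm

16.3 mm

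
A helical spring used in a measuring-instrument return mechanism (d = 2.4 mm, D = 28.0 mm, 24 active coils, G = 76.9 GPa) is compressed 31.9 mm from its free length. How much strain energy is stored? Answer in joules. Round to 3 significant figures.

k = Gd⁴/(8D³N_a) = (76.9×10³)(2.4⁴)/(8·28.0³·24) = 0.60534 N/mm
U = ½kδ² = 0.5 × 0.60534 × 31.9² = 308 N·mm = 0.308 J

0.308 J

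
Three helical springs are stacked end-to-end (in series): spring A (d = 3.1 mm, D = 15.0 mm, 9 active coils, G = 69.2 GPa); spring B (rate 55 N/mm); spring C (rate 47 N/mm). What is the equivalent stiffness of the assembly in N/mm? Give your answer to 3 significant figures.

k_A = Gd⁴/(8D³N_a) = (69.2×10³)(3.1⁴)/(8·15.0³·9) = 26.299 N/mm
Series: 1/k_eq = 1/26.299 + 1/55 + 1/47 = 0.077482; k_eq = 12.906 N/mm

12.9 N/mm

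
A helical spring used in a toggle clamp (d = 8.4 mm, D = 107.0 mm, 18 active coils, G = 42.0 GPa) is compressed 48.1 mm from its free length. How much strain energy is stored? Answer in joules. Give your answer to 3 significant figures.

k = Gd⁴/(8D³N_a) = (42.0×10³)(8.4⁴)/(8·107.0³·18) = 1.1854 N/mm
U = ½kδ² = 0.5 × 1.1854 × 48.1² = 1371.2 N·mm = 1.3712 J

1.37 J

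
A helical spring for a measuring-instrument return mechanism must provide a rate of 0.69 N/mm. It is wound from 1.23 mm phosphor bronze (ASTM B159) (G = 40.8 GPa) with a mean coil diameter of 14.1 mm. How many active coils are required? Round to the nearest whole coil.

N_a = Gd⁴/(8D³k) = (40.8×10³ × 1.23⁴)/(8 × 14.1³ × 0.69)
    = 93385.7 / 15473.8 = 6.035 → 6 coils

6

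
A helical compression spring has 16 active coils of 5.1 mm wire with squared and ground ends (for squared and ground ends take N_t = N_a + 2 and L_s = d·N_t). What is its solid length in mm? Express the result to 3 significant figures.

91.8 mm

squared and ground ends: N_t = N_a + 2 = 16 + 2 = 18
L_s = d·N_t = 5.1 × 18 = 91.8 mm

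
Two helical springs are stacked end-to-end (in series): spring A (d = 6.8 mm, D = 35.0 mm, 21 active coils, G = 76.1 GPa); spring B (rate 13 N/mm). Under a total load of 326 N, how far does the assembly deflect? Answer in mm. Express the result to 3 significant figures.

39.5 mm

k_A = Gd⁴/(8D³N_a) = (76.1×10³)(6.8⁴)/(8·35.0³·21) = 22.59 N/mm
Series: 1/k_eq = 1/22.59 + 1/13 = 0.12119; k_eq = 8.2514 N/mm
δ = F/k_eq = 326/8.2514 = 39.508 mm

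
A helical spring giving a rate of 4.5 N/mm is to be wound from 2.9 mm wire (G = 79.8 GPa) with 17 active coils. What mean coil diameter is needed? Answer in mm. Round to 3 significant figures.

D = (Gd⁴/(8N_a·k))^(1/3) = (79.8×10³·2.9⁴/(8·17·4.5))^(1/3)
  = (9222.39)^(1/3) = 20.9708 mm

21.0 mm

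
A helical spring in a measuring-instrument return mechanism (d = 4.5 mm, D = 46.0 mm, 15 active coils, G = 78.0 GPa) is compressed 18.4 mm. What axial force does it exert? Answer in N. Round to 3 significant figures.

k = Gd⁴/(8D³N_a) = (78.0×10³)(4.5⁴)/(8·46.0³·15) = 2.7384 N/mm
F = k·δ = 2.7384 × 18.4 = 50.386 N

50.4 N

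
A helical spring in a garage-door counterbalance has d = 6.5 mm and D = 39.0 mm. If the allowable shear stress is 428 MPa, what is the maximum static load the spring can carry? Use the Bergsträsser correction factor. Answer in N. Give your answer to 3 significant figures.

956 N

C = D/d = 39.0/6.5 = 6.0000
K_B = (4C+2)/(4C−3) = 26.000/21.000 = 1.2381
τ_max = K·8FD/(πd³) → F_max = τ_allow·πd³/(8DK)
F_max = 428·π·6.5³/(8·39.0·1.2381) = 3.6926e+05/386.29 = 955.93 N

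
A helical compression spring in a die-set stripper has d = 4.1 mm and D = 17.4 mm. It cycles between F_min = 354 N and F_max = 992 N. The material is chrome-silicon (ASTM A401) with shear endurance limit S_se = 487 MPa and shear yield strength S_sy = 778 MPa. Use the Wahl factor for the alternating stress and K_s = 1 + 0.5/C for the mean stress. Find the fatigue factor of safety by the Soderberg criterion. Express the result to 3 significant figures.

0.833

C = D/d = 17.4/4.1 = 4.2439; K_W = (4C−1)/(4C−4)+0.615/C = 1.3761; K_s = 1+0.5/C = 1.1178
F_a = (F_max−F_min)/2 = 319 N; F_m = (F_max+F_min)/2 = 673 N
τ_a = K_W·8F_aD/(πd³) = 1.3761 × 205.08 = 282.22 MPa
τ_m = K_s·8F_mD/(πd³) = 1.1178 × 432.67 = 483.64 MPa
Soderberg: 1/n_f = τ_a/S_se + τ_m/S_sy = 282.22/487 + 483.64/778 = 0.57950 + 0.62165 = 1.2011
n_f = 1/1.2011 = 0.8325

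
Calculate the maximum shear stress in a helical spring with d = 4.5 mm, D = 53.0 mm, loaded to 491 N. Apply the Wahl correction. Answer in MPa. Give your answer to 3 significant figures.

816 MPa

Spring index C = D/d = 53.0/4.5 = 11.7778
K_W = (4C−1)/(4C−4) + 0.615/C = 46.111/43.111 + 0.0522 = 1.1218
τ₀ = 8FD/(πd³) = 8·491·53.0/(π·4.5³) = 208184/286.28 = 727.21 MPa
τ_max = K·τ₀ = 1.1218 × 727.21 = 815.79 MPa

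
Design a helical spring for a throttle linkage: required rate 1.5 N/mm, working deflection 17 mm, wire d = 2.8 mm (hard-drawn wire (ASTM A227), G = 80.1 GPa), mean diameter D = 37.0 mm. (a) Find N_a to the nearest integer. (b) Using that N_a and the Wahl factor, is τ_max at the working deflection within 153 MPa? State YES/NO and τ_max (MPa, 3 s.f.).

N_a = Gd⁴/(8D³k) = (80.1×10³)(2.8⁴)/(8·37.0³·1.5) = 8.1 → N_a = 8
Actual rate k = Gd⁴/(8D³·8) = 1.5187 N/mm
Working load F = kδ = 1.5187·17 = 25.818 N
C = 37.0/2.8 = 13.2143; K_W = (4C−1)/(4C−4)+0.615/C = 1.1079
τ_max = K_W·8FD/(πd³) = 1.1079·110.81 = 122.78 MPa
τ_max ≤ 153 MPa → acceptable

(a) 8 coils; (b) YES, τ_max = 123 MPa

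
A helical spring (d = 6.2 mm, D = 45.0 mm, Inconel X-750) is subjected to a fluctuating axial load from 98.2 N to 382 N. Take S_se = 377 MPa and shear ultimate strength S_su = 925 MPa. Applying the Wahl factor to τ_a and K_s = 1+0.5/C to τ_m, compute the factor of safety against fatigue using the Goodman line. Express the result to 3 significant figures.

2.85

C = D/d = 45.0/6.2 = 7.2581; K_W = (4C−1)/(4C−4)+0.615/C = 1.2046; K_s = 1+0.5/C = 1.0689
F_a = (F_max−F_min)/2 = 141.9 N; F_m = (F_max+F_min)/2 = 240.1 N
τ_a = K_W·8F_aD/(πd³) = 1.2046 × 68.228 = 82.185 MPa
τ_m = K_s·8F_mD/(πd³) = 1.0689 × 115.44 = 123.4 MPa
Goodman: 1/n_f = τ_a/S_se + τ_m/S_su = 82.185/377 + 123.4/925 = 0.21800 + 0.13340 = 0.3514
n_f = 1/0.3514 = 2.846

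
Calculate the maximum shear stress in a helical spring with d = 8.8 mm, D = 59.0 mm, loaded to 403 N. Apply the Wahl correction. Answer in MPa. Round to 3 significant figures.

Spring index C = D/d = 59.0/8.8 = 6.7045
K_W = (4C−1)/(4C−4) + 0.615/C = 25.818/22.818 + 0.0917 = 1.2232
τ₀ = 8FD/(πd³) = 8·403·59.0/(π·8.8³) = 190216/2140.9 = 88.848 MPa
τ_max = K·τ₀ = 1.2232 × 88.848 = 108.68 MPa

109 MPa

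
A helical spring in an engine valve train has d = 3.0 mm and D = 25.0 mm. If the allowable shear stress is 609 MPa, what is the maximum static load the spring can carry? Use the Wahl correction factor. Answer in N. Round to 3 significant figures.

C = D/d = 25.0/3.0 = 8.3333
K_W = (4C−1)/(4C−4) + 0.615/C = 32.333/29.333 + 0.0738 = 1.1761
τ_max = K·8FD/(πd³) → F_max = τ_allow·πd³/(8DK)
F_max = 609·π·3.0³/(8·25.0·1.1761) = 51657/235.21 = 219.62 N

220 N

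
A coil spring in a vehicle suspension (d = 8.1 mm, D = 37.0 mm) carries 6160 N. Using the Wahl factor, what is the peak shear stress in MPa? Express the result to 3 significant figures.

1470 MPa

Spring index C = D/d = 37.0/8.1 = 4.5679
K_W = (4C−1)/(4C−4) + 0.615/C = 17.272/14.272 + 0.1346 = 1.3448
τ₀ = 8FD/(πd³) = 8·6160·37.0/(π·8.1³) = 1.82336e+06/1669.6 = 1092.1 MPa
τ_max = K·τ₀ = 1.3448 × 1092.1 = 1468.7 MPa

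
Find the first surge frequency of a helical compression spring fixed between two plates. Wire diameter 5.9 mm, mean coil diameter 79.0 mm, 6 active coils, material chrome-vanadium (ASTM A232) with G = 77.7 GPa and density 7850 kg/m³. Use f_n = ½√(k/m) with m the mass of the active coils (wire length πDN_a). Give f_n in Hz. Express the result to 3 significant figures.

55.8 Hz

k = Gd⁴/(8D³N_a) = (77.7×10³)(5.9⁴)/(8·79.0³·6) = 3.9784 N/mm = 3978.4 N/m
Wire length L = πDN_a = π·79.0·6 = 1489.1 mm
m = ρ·(πd²/4)·L = 7850 × 27.34×10⁻⁶ m² × 1.4891 m = 0.31959 kg
f_n = ½√(k/m) = 0.5·√(3978.4/0.31959) = 0.5·√(12448) = 55.786 Hz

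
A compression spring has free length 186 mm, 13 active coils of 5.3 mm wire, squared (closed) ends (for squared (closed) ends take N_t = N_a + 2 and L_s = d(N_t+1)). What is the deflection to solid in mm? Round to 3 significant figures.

101 mm

N_t = 15; L_s = 5.3·16 = 84.8 mm
δ_solid = L₀ − L_s = 186 − 84.8 = 101.2 mm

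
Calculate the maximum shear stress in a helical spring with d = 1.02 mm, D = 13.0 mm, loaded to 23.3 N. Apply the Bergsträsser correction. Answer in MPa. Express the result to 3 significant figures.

803 MPa

Spring index C = D/d = 13.0/1.02 = 12.7451
K_B = (4C+2)/(4C−3) = 52.980/47.980 = 1.1042
τ₀ = 8FD/(πd³) = 8·23.3·13.0/(π·1.02³) = 2423.2/3.3339 = 726.84 MPa
τ_max = K·τ₀ = 1.1042 × 726.84 = 802.58 MPa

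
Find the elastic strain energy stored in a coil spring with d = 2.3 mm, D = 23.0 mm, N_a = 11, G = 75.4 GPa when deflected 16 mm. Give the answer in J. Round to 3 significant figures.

0.252 J

k = Gd⁴/(8D³N_a) = (75.4×10³)(2.3⁴)/(8·23.0³·11) = 1.9707 N/mm
U = ½kδ² = 0.5 × 1.9707 × 16² = 252.25 N·mm = 0.25225 J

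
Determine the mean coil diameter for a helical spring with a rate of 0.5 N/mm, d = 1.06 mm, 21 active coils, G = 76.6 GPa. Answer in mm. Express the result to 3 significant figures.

10.5 mm

D = (Gd⁴/(8N_a·k))^(1/3) = (76.6×10³·1.06⁴/(8·21·0.5))^(1/3)
  = (1151.26)^(1/3) = 10.4807 mm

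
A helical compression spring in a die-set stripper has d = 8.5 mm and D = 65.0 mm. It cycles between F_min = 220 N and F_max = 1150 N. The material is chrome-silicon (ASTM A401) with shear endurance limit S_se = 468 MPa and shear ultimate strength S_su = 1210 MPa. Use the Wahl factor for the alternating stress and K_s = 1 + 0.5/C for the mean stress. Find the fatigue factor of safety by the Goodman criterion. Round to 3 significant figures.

C = D/d = 65.0/8.5 = 7.6471; K_W = (4C−1)/(4C−4)+0.615/C = 1.1933; K_s = 1+0.5/C = 1.0654
F_a = (F_max−F_min)/2 = 465 N; F_m = (F_max+F_min)/2 = 685 N
τ_a = K_W·8F_aD/(πd³) = 1.1933 × 125.33 = 149.55 MPa
τ_m = K_s·8F_mD/(πd³) = 1.0654 × 184.62 = 196.7 MPa
Goodman: 1/n_f = τ_a/S_se + τ_m/S_su = 149.55/468 + 196.7/1210 = 0.31955 + 0.16256 = 0.48211
n_f = 1/0.48211 = 2.074

2.07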